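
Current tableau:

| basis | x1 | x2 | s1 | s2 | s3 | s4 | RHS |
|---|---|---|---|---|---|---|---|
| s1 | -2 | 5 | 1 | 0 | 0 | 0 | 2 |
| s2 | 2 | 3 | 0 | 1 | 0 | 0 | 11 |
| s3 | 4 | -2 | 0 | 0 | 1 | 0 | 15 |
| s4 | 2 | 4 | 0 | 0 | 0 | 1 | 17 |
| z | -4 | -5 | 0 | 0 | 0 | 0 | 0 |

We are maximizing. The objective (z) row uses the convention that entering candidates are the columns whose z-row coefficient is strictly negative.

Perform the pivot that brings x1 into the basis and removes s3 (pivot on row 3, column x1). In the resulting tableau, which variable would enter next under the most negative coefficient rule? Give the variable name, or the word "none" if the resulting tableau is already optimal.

Pivot element 4. New z-row = old z-row − (-4)·(row 3/4).
Updated z-row coefficients: x1: 0, x2: -7, s1: 0, s2: 0, s3: 1, s4: 0.
The most negative is -7 in column x2, so x2 would enter next.

x2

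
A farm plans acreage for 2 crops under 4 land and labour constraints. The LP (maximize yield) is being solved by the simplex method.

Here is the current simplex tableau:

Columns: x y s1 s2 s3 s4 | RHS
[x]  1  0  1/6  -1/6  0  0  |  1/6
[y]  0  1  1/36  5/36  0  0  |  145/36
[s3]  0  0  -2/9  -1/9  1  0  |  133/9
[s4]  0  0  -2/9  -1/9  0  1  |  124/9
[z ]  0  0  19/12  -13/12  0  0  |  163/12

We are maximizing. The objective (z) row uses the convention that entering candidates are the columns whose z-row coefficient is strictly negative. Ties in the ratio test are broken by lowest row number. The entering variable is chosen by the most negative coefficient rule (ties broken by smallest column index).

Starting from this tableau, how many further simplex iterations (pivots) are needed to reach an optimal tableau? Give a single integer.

pivot: s2 in, y out → z = 45
No improving column remains; optimal.

1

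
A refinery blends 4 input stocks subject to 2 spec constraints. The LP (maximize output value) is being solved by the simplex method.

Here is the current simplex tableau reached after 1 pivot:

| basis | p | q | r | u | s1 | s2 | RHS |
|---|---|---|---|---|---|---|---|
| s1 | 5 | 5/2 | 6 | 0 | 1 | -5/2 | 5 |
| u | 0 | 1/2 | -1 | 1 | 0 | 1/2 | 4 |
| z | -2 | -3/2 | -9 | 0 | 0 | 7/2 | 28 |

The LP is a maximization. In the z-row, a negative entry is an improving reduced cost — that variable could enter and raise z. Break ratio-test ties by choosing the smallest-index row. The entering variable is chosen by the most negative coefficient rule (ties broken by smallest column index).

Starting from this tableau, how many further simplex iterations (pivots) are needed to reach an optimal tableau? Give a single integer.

2

pivot: r in, s1 out → z = 71/2
pivot: s2 in, u out → z = 50
No improving column remains; optimal.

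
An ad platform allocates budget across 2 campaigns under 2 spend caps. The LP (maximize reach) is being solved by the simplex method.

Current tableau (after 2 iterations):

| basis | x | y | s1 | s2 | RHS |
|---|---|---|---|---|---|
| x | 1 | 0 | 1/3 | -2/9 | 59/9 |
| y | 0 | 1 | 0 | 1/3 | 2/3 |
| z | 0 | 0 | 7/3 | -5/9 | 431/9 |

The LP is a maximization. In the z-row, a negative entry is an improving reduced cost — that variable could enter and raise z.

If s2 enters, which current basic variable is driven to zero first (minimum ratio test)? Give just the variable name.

y

Ratios: row 1 (x): entry -2/9 ≤ 0, skip; row 2 (y): (2/3)/(1/3) = 2.
Minimum ratio 2 is in the y row, so y leaves.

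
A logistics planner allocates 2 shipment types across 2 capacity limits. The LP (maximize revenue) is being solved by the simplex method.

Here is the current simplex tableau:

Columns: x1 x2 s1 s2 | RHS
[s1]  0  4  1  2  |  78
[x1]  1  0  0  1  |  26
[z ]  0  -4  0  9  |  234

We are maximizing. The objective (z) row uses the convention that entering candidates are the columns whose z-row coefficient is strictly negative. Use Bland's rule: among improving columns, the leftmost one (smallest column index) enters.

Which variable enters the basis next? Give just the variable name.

x2

Objective-row coefficients: x1: 0, x2: -4, s1: 0, s2: 9.
Improving columns: x2. Bland's rule picks the smallest column index → x2.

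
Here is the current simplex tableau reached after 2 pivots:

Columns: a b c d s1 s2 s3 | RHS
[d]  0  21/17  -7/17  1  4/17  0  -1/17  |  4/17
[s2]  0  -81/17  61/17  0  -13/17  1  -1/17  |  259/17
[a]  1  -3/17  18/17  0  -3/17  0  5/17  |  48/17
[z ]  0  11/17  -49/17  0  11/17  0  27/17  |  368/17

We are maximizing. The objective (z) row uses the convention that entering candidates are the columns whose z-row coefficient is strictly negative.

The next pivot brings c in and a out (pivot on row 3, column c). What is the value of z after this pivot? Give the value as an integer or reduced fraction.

Minimum ratio for c: (48/17)/(18/17) = 8/3.
z changes by −(z-row coeff of c)·ratio = −(-49/17)·(8/3) = 392/51.
New z = 368/17 + (392/51) = 88/3.

88/3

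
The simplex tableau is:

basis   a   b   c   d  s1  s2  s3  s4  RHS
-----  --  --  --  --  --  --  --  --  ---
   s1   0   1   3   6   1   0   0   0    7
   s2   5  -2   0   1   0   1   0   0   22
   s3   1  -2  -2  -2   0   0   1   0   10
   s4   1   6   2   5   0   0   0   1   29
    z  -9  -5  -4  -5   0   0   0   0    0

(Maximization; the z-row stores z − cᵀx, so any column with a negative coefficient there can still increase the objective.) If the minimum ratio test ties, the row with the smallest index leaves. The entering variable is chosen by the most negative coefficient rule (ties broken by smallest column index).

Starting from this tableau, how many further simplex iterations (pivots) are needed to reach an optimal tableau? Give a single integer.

pivot: a in, s2 out → z = 198/5
pivot: b in, s4 out → z = 2325/32
pivot: c in, s1 out → z = 6381/86
No improving column remains; optimal.

3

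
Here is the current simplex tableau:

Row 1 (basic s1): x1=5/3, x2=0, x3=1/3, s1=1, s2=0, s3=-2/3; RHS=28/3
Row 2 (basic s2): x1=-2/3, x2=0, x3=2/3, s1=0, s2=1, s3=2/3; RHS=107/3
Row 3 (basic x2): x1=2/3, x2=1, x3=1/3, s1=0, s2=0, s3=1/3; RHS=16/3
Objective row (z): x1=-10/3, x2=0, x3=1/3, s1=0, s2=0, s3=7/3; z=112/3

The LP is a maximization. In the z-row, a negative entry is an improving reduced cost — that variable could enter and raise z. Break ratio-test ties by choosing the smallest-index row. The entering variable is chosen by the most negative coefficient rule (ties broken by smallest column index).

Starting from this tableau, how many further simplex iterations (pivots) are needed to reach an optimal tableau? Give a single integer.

1

pivot: x1 in, s1 out → z = 56
No improving column remains; optimal.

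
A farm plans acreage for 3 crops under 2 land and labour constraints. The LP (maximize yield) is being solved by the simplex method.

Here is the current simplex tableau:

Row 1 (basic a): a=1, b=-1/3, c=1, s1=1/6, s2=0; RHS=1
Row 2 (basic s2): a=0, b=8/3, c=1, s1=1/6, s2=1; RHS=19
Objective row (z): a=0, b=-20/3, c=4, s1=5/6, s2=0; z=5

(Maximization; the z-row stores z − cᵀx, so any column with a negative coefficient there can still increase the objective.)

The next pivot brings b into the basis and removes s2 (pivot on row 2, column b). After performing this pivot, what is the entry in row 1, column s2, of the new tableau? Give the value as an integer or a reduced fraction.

Pivot element is row 2, column b: 8/3.
Normalize row 2: new (row 2, s2) = 1/(8/3) = 3/8.
row 1 ← row 1 − (-1/3)·(new row 2): 0 − (-1/3)·(3/8) = 1/8.

1/8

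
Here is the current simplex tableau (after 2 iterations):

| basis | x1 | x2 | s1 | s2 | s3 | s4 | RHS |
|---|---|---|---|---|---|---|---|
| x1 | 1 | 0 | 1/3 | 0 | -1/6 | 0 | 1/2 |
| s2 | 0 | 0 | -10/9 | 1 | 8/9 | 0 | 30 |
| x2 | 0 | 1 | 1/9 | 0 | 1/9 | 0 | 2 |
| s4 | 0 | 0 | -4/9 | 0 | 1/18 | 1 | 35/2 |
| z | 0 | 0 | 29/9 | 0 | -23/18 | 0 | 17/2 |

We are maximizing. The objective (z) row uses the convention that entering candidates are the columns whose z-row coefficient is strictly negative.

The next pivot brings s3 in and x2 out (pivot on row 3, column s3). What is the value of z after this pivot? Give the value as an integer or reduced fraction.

63/2

Minimum ratio for s3: 2/(1/9) = 18.
z changes by −(z-row coeff of s3)·ratio = −(-23/18)·18 = 23.
New z = 17/2 + 23 = 63/2.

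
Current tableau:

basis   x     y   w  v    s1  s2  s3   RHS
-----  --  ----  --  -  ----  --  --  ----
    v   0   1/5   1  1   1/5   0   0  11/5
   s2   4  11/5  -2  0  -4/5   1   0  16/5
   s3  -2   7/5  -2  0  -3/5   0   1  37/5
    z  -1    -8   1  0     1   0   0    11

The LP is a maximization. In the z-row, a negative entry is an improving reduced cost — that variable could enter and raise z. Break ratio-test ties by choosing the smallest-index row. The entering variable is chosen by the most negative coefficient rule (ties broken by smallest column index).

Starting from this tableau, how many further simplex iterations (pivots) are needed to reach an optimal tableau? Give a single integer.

pivot: y in, s2 out → z = 249/11
pivot: w in, v out → z = 426/13
pivot: s1 in, w out → z = 36
No improving column remains; optimal.

3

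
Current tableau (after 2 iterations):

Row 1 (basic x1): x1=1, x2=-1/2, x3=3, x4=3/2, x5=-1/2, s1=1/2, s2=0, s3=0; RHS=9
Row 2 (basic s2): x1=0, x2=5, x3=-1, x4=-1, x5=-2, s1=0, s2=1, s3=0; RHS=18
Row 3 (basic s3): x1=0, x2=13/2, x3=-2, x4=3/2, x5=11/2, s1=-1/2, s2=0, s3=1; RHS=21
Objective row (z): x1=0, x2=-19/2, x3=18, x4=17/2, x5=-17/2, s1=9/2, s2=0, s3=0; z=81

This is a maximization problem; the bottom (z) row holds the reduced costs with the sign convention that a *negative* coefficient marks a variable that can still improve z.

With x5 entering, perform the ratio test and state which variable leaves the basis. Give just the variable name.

s3

Ratios: row 1 (x1): entry -1/2 ≤ 0, skip; row 2 (s2): entry -2 ≤ 0, skip; row 3 (s3): 21/(11/2) = 42/11.
Minimum ratio 42/11 is in the s3 row, so s3 leaves.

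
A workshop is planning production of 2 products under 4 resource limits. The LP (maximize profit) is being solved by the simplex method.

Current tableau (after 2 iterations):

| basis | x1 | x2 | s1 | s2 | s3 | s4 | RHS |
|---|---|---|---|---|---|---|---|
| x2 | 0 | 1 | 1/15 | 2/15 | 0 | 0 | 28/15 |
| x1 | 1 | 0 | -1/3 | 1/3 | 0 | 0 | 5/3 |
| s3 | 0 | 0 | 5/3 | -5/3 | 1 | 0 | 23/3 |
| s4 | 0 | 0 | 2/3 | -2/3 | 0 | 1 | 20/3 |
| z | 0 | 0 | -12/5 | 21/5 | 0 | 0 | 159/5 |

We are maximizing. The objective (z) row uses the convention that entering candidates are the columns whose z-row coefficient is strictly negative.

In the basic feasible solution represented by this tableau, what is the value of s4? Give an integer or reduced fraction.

s4 is basic (row 4); its value is the RHS of that row: 20/3.

20/3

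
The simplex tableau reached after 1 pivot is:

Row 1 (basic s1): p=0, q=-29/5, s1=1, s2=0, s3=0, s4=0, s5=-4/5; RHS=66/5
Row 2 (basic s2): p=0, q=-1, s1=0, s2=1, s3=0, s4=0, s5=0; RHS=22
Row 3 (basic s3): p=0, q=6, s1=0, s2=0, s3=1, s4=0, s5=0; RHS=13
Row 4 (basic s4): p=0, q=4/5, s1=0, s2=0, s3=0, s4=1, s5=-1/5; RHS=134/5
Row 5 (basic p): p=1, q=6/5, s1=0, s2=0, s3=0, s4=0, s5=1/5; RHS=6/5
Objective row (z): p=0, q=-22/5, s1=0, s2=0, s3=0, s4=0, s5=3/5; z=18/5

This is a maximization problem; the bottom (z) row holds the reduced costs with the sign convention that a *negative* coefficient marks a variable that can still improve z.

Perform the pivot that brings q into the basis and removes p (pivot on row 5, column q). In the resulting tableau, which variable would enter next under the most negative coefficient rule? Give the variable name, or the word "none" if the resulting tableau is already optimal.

none

Pivot element 6/5. New z-row = old z-row − (-22/5)·(row 5/(6/5)).
Updated z-row coefficients: p: 11/3, q: 0, s1: 0, s2: 0, s3: 0, s4: 0, s5: 4/3.
No coefficient is strictly negative; the tableau after this pivot is optimal.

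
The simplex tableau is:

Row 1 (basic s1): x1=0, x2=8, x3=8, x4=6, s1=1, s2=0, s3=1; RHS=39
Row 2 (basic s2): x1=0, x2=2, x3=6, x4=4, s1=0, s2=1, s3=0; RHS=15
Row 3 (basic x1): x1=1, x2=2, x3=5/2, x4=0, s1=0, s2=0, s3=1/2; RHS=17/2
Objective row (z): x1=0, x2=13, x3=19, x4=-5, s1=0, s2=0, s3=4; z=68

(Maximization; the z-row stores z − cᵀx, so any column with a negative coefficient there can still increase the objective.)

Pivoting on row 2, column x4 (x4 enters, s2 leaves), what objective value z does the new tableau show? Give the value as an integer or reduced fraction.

347/4

Minimum ratio for x4: 15/4 = 15/4.
z changes by −(z-row coeff of x4)·ratio = −(-5)·(15/4) = 75/4.
New z = 68 + (75/4) = 347/4.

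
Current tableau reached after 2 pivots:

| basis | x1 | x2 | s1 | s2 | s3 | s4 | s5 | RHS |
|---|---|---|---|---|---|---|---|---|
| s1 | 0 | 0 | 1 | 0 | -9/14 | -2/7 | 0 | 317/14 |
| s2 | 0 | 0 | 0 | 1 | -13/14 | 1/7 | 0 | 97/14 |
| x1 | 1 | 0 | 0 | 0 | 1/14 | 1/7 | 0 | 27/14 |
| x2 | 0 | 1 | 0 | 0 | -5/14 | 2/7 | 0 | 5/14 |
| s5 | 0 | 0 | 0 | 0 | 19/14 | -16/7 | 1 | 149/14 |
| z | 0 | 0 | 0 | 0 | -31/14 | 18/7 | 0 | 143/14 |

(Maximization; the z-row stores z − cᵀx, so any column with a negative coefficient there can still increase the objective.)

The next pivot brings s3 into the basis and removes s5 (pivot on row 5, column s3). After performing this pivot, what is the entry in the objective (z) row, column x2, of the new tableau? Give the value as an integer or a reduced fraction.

0

Pivot element is row 5, column s3: 19/14.
Normalize row 5: new (row 5, x2) = 0/(19/14) = 0.
z-row ← z-row − (-31/14)·(new row 5): 0 − (-31/14)·0 = 0.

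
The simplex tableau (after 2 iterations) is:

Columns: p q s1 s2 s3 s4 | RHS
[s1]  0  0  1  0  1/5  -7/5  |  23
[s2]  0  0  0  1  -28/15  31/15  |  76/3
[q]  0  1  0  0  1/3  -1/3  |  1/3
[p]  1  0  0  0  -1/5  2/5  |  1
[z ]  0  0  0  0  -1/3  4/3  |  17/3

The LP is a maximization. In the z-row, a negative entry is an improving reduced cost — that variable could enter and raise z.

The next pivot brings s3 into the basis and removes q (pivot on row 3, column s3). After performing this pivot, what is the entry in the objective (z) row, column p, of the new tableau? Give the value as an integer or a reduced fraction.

0

Pivot element is row 3, column s3: 1/3.
Normalize row 3: new (row 3, p) = 0/(1/3) = 0.
z-row ← z-row − (-1/3)·(new row 3): 0 − (-1/3)·0 = 0.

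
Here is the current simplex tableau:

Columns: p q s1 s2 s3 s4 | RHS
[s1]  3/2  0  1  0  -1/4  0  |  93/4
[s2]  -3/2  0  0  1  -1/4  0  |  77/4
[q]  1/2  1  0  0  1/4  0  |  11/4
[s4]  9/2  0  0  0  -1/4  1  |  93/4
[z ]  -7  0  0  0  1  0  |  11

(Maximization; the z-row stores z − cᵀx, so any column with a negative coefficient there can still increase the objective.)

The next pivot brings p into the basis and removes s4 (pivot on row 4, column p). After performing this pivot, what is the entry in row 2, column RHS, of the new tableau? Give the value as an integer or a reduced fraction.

Pivot element is row 4, column p: 9/2.
Normalize row 4: new (row 4, RHS) = (93/4)/(9/2) = 31/6.
row 2 ← row 2 − (-3/2)·(new row 4): 77/4 − (-3/2)·(31/6) = 27.

27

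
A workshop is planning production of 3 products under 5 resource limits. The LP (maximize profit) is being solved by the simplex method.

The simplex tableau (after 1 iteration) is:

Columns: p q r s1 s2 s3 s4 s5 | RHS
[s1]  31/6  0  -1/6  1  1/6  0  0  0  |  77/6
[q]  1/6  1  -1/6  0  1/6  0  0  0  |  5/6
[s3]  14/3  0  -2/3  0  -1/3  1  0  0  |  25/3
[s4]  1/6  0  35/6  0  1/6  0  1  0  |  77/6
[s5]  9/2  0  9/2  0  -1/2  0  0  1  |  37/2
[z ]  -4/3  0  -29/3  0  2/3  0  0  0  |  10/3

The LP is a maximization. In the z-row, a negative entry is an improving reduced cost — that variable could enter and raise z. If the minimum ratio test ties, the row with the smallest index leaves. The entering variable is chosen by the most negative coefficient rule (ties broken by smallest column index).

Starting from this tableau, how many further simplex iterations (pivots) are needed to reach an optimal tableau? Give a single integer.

2

pivot: r in, s4 out → z = 123/5
pivot: p in, s5 out → z = 4082/153
No improving column remains; optimal.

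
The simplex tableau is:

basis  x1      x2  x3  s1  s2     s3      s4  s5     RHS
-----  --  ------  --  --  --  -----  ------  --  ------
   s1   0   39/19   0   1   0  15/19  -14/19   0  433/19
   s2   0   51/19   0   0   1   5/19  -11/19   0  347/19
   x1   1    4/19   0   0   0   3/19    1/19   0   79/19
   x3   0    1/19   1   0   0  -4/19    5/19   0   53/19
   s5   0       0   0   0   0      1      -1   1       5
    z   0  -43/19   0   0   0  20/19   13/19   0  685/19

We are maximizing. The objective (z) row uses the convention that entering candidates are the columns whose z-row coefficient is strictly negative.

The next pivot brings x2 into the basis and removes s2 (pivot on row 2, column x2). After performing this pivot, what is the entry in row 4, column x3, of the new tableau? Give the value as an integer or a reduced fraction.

Pivot element is row 2, column x2: 51/19.
Normalize row 2: new (row 2, x3) = 0/(51/19) = 0.
row 4 ← row 4 − (1/19)·(new row 2): 1 − (1/19)·0 = 1.

1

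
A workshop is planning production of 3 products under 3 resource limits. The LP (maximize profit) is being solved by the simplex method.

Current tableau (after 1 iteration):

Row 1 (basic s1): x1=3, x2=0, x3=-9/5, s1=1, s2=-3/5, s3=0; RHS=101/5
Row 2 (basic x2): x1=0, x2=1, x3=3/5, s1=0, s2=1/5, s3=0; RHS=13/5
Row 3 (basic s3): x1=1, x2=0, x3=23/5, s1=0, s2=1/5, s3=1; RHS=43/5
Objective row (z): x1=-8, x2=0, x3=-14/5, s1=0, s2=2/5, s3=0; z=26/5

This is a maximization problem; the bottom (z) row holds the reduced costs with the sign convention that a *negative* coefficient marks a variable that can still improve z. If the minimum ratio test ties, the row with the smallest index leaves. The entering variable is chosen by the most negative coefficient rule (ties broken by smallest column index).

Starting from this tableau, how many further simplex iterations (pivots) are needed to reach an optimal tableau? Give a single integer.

3

pivot: x1 in, s1 out → z = 886/15
pivot: x3 in, s3 out → z = 2410/39
pivot: s2 in, x3 out → z = 194/3
No improving column remains; optimal.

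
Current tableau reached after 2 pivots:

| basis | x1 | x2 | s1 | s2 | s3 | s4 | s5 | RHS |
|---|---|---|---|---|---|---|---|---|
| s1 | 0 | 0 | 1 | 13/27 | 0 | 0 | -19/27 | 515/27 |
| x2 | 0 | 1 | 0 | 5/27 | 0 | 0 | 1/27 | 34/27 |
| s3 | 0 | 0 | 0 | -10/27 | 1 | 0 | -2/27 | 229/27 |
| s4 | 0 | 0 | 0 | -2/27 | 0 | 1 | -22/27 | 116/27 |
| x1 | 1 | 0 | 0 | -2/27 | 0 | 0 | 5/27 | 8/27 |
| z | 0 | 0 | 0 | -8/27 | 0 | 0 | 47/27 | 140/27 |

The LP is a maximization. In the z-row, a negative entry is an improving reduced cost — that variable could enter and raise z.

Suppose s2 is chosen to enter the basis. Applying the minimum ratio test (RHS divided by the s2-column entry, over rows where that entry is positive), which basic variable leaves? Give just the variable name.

x2

Ratios: row 1 (s1): (515/27)/(13/27) = 515/13; row 2 (x2): (34/27)/(5/27) = 34/5; row 3 (s3): entry -10/27 ≤ 0, skip; row 4 (s4): entry -2/27 ≤ 0, skip; row 5 (x1): entry -2/27 ≤ 0, skip.
Minimum ratio 34/5 is in the x2 row, so x2 leaves.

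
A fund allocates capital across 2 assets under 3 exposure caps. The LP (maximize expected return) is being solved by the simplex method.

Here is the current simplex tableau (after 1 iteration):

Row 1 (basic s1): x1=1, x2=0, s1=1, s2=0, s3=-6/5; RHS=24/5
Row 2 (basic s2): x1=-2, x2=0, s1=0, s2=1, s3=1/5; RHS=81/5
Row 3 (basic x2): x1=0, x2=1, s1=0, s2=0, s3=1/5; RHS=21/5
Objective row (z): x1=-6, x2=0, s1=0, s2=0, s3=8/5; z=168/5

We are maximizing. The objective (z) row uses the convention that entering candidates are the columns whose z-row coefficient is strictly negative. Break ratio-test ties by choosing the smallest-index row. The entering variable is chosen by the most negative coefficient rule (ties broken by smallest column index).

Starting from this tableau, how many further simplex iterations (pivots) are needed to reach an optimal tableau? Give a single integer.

pivot: x1 in, s1 out → z = 312/5
pivot: s3 in, x2 out → z = 180
No improving column remains; optimal.

2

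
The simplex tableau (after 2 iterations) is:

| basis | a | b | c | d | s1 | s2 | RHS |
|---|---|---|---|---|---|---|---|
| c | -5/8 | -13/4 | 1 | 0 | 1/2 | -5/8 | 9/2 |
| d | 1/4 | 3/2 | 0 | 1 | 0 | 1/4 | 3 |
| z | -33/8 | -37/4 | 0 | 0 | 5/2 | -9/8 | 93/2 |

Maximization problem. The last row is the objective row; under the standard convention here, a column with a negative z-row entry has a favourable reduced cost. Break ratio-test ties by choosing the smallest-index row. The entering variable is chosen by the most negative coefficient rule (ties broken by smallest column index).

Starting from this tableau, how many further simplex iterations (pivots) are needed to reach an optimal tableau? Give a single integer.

2

pivot: b in, d out → z = 65
pivot: a in, b out → z = 96
No improving column remains; optimal.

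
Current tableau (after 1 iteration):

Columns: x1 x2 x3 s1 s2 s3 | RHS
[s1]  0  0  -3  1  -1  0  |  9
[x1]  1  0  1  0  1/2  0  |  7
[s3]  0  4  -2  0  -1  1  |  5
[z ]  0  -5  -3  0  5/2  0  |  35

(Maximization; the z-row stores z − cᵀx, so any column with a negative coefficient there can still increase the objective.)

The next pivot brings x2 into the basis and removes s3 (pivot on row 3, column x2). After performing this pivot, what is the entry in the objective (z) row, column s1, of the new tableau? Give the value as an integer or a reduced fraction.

Pivot element is row 3, column x2: 4.
Normalize row 3: new (row 3, s1) = 0/4 = 0.
z-row ← z-row − (-5)·(new row 3): 0 − (-5)·0 = 0.

0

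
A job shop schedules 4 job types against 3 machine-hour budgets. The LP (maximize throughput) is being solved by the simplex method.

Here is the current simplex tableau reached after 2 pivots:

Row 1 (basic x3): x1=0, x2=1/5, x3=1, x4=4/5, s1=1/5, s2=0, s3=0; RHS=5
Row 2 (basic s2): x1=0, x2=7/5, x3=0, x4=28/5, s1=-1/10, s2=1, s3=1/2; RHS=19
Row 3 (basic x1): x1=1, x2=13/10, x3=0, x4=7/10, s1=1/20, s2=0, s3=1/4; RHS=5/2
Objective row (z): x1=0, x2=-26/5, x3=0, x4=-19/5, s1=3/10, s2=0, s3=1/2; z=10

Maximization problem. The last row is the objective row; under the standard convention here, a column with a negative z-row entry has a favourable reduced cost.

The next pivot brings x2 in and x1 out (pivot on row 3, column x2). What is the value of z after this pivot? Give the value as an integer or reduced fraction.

Minimum ratio for x2: (5/2)/(13/10) = 25/13.
z changes by −(z-row coeff of x2)·ratio = −(-26/5)·(25/13) = 10.
New z = 10 + 10 = 20.

20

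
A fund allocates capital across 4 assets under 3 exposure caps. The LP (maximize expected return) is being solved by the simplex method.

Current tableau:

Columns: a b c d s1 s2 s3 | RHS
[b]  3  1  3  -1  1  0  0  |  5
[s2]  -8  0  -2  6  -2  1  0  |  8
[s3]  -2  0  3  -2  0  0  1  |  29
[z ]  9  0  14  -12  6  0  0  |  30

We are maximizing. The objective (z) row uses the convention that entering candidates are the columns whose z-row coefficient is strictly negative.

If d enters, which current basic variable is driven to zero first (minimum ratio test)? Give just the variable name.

s2

Ratios: row 1 (b): entry -1 ≤ 0, skip; row 2 (s2): 8/6 = 4/3; row 3 (s3): entry -2 ≤ 0, skip.
Minimum ratio 4/3 is in the s2 row, so s2 leaves.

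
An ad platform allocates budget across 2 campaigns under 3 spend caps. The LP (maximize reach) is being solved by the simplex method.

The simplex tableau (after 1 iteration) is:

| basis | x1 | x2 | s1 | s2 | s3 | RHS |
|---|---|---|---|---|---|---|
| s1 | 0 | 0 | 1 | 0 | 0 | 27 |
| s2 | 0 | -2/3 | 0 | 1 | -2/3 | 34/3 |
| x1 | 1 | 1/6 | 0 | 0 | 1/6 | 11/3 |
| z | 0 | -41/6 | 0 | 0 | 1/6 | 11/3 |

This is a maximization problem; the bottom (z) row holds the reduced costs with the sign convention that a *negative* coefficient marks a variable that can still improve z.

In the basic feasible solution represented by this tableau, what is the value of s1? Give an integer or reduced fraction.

s1 is basic (row 1); its value is the RHS of that row: 27.

27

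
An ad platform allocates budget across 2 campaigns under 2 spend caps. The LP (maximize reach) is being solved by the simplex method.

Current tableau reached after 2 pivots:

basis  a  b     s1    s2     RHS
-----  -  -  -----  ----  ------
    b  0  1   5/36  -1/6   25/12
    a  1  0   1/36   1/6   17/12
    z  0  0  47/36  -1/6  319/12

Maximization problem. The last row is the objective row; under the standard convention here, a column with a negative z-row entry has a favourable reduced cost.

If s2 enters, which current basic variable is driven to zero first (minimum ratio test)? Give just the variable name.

Ratios: row 1 (b): entry -1/6 ≤ 0, skip; row 2 (a): (17/12)/(1/6) = 17/2.
Minimum ratio 17/2 is in the a row, so a leaves.

a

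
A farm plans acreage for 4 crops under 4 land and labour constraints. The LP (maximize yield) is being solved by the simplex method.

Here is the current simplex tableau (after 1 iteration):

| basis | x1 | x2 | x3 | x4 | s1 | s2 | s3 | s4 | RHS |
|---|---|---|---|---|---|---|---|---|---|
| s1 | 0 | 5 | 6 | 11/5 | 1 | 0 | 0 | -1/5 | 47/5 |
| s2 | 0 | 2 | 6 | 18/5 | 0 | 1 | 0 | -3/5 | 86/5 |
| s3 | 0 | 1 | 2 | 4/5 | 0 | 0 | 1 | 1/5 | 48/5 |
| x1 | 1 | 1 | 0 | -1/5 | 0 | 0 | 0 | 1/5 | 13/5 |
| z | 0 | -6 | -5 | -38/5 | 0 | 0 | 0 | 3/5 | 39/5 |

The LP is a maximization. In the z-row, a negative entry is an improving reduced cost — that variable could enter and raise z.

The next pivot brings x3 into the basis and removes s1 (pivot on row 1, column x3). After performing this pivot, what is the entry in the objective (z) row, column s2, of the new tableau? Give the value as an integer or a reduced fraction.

0

Pivot element is row 1, column x3: 6.
Normalize row 1: new (row 1, s2) = 0/6 = 0.
z-row ← z-row − (-5)·(new row 1): 0 − (-5)·0 = 0.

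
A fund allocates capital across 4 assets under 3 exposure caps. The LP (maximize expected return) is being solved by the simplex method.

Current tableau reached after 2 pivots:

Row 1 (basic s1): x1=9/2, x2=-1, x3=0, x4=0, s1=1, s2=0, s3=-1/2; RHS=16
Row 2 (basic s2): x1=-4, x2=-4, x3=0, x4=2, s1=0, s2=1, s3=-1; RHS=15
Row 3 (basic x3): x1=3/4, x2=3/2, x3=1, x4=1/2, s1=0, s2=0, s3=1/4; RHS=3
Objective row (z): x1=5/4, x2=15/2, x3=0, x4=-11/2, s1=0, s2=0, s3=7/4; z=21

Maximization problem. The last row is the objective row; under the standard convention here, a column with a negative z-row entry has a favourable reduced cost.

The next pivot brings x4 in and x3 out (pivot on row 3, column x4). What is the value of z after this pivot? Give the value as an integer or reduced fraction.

54

Minimum ratio for x4: 3/(1/2) = 6.
z changes by −(z-row coeff of x4)·ratio = −(-11/2)·6 = 33.
New z = 21 + 33 = 54.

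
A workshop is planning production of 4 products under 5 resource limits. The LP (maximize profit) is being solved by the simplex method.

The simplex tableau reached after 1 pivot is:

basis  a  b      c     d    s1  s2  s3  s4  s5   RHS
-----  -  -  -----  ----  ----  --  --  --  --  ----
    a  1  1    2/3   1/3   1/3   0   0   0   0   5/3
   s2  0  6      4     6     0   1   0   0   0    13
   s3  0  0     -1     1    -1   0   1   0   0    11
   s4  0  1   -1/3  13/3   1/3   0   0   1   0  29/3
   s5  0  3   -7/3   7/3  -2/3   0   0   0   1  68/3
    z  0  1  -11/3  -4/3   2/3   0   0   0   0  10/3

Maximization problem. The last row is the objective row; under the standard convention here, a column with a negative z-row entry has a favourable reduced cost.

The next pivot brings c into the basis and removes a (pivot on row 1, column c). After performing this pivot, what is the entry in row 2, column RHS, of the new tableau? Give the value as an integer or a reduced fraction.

3

Pivot element is row 1, column c: 2/3.
Normalize row 1: new (row 1, RHS) = (5/3)/(2/3) = 5/2.
row 2 ← row 2 − 4·(new row 1): 13 − 4·(5/2) = 3.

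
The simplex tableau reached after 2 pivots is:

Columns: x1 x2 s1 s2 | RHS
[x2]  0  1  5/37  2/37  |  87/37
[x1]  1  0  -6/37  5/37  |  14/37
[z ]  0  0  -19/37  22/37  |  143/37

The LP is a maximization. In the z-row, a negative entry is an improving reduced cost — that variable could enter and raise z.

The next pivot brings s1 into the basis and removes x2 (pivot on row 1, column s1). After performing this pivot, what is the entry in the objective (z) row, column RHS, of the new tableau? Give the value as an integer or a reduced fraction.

Pivot element is row 1, column s1: 5/37.
Normalize row 1: new (row 1, RHS) = (87/37)/(5/37) = 87/5.
z-row ← z-row − (-19/37)·(new row 1): 143/37 − (-19/37)·(87/5) = 64/5.

64/5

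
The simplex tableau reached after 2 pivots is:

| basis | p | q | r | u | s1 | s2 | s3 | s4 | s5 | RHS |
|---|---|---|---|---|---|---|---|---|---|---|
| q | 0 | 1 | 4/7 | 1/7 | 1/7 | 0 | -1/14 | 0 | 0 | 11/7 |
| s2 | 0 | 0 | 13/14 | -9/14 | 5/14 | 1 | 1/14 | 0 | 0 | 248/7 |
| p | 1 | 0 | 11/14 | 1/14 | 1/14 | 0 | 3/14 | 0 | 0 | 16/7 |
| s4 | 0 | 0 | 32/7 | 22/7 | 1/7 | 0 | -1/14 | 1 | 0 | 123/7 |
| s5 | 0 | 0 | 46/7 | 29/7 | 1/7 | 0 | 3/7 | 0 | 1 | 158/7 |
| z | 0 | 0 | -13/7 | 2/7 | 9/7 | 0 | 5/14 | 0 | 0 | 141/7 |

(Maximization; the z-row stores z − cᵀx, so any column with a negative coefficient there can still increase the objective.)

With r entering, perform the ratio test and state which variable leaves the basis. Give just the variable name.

Ratios: row 1 (q): (11/7)/(4/7) = 11/4; row 2 (s2): (248/7)/(13/14) = 496/13; row 3 (p): (16/7)/(11/14) = 32/11; row 4 (s4): (123/7)/(32/7) = 123/32; row 5 (s5): (158/7)/(46/7) = 79/23.
Minimum ratio 11/4 is in the q row, so q leaves.

q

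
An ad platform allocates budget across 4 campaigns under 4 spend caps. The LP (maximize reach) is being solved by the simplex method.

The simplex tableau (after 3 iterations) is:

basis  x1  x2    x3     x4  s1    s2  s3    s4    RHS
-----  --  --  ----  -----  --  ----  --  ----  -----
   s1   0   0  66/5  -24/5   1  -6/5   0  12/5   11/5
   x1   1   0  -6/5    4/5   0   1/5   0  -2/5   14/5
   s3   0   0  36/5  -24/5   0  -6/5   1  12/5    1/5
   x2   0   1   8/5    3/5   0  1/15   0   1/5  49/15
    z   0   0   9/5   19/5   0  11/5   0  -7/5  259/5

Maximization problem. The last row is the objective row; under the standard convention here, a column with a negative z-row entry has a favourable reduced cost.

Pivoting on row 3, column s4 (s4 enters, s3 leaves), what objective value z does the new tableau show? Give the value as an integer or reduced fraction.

Minimum ratio for s4: (1/5)/(12/5) = 1/12.
z changes by −(z-row coeff of s4)·ratio = −(-7/5)·(1/12) = 7/60.
New z = 259/5 + (7/60) = 623/12.

623/12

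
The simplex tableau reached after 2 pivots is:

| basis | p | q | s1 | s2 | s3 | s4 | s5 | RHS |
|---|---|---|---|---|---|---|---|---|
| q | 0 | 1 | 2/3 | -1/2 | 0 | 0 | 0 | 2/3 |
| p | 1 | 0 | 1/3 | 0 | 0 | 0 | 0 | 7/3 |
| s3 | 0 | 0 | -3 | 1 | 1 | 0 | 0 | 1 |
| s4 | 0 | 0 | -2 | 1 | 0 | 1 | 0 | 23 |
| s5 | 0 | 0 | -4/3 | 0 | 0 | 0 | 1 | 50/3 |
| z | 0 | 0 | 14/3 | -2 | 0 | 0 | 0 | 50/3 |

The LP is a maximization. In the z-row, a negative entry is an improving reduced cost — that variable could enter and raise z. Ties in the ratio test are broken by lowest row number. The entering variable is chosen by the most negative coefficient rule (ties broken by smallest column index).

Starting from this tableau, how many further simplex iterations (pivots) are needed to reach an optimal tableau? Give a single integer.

pivot: s2 in, s3 out → z = 56/3
pivot: s1 in, p out → z = 28
No improving column remains; optimal.

2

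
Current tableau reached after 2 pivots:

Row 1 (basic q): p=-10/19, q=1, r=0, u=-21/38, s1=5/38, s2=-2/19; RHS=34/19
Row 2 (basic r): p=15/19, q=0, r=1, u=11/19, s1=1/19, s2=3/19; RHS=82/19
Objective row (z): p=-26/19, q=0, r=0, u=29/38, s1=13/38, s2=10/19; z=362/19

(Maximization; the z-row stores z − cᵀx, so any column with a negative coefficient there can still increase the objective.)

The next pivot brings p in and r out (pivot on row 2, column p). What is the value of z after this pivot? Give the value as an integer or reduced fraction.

398/15

Minimum ratio for p: (82/19)/(15/19) = 82/15.
z changes by −(z-row coeff of p)·ratio = −(-26/19)·(82/15) = 2132/285.
New z = 362/19 + (2132/285) = 398/15.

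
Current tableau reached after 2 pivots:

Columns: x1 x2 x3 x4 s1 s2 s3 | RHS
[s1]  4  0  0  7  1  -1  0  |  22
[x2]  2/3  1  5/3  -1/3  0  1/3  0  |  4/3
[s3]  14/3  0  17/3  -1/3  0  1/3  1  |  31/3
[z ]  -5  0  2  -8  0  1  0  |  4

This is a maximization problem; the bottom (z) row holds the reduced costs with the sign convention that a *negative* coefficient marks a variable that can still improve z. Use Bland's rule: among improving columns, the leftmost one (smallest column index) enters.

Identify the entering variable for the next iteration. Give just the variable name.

x1

Objective-row coefficients: x1: -5, x2: 0, x3: 2, x4: -8, s1: 0, s2: 1, s3: 0.
Improving columns: x1, x4. Bland's rule picks the smallest column index → x1.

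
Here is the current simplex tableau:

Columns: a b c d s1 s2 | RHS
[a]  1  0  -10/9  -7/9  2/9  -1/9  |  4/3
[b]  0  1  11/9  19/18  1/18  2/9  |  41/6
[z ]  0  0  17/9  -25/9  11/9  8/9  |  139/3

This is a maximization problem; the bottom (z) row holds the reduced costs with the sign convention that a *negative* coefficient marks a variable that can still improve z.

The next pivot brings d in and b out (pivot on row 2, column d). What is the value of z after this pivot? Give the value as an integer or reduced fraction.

1222/19

Minimum ratio for d: (41/6)/(19/18) = 123/19.
z changes by −(z-row coeff of d)·ratio = −(-25/9)·(123/19) = 1025/57.
New z = 139/3 + (1025/57) = 1222/19.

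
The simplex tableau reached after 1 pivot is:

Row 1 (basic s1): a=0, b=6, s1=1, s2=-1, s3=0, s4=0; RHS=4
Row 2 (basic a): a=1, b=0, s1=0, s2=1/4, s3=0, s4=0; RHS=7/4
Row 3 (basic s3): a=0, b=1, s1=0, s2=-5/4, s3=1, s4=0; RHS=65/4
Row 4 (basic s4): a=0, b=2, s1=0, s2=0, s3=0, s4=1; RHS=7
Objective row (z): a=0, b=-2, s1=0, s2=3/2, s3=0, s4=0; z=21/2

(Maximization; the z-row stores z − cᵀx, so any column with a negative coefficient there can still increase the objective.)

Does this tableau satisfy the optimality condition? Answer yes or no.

no

Column b has objective-row coefficient -2, which is negative; an improving pivot exists, so not yet optimal.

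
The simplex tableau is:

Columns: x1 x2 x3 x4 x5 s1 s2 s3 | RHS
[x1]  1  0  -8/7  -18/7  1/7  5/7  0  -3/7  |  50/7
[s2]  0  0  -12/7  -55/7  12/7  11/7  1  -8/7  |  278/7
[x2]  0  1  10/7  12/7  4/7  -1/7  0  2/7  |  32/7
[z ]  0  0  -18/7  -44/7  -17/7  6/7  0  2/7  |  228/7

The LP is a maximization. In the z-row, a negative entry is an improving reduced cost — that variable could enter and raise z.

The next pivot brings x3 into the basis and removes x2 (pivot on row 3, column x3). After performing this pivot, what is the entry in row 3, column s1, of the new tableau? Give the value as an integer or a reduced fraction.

-1/10

Pivot element is row 3, column x3: 10/7.
Normalize row 3: new (row 3, s1) = (-1/7)/(10/7) = -1/10.
Row 3 is the pivot row, so the entry is -1/10.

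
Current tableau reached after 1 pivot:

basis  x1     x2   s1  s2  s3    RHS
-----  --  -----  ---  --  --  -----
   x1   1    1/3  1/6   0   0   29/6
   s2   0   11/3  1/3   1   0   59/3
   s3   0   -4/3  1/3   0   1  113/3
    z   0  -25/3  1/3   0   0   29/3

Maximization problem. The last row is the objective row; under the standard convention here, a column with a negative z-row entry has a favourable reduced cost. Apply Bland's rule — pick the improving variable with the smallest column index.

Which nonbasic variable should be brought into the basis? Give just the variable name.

Objective-row coefficients: x1: 0, x2: -25/3, s1: 1/3, s2: 0, s3: 0.
Improving columns: x2. Bland's rule picks the smallest column index → x2.

x2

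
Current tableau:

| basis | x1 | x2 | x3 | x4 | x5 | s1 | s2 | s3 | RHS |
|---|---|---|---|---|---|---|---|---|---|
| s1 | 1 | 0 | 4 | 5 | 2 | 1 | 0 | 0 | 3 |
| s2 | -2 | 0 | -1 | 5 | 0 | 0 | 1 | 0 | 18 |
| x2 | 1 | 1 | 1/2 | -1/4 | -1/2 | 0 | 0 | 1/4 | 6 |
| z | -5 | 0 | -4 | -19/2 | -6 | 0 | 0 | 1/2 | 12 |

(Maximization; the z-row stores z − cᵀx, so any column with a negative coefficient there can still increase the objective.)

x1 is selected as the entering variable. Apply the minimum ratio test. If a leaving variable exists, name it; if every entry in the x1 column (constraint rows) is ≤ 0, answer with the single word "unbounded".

Ratios: row 1 (s1): 3/1 = 3; row 2 (s2): entry -2 ≤ 0, skip; row 3 (x2): 6/1 = 6.
Minimum ratio is in the s1 row, so s1 leaves.

s1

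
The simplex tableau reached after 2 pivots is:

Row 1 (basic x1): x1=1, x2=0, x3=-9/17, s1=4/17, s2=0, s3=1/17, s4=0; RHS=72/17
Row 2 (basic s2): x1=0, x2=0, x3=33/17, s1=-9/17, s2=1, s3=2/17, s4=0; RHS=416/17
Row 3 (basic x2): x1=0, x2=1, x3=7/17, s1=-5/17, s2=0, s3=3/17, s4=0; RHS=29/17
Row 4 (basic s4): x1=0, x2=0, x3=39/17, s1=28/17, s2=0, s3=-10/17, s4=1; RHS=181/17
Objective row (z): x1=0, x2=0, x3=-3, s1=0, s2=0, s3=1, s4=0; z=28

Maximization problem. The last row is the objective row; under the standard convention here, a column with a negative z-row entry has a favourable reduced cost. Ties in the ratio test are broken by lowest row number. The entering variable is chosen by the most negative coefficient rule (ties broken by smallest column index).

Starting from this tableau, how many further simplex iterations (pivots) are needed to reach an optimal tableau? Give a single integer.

2

pivot: x3 in, x2 out → z = 283/7
pivot: s1 in, s4 out → z = 947/23
No improving column remains; optimal.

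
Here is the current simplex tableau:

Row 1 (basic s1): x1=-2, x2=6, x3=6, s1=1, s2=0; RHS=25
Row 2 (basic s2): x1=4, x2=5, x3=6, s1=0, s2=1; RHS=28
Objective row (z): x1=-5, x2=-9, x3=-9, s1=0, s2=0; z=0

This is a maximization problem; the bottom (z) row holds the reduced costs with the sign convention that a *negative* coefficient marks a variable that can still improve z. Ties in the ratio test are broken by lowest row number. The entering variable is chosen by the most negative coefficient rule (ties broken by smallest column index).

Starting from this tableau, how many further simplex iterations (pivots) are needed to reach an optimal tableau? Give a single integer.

pivot: x2 in, s1 out → z = 75/2
pivot: x1 in, s2 out → z = 1619/34
No improving column remains; optimal.

2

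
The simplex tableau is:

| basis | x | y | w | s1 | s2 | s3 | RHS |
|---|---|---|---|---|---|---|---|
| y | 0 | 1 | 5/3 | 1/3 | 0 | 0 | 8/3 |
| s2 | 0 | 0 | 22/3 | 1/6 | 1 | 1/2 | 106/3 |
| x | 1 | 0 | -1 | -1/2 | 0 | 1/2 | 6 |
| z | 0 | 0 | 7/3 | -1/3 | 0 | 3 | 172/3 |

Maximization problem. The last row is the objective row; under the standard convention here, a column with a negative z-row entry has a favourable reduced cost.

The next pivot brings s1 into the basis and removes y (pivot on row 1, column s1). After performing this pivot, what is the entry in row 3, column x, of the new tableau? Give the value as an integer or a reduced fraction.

1

Pivot element is row 1, column s1: 1/3.
Normalize row 1: new (row 1, x) = 0/(1/3) = 0.
row 3 ← row 3 − (-1/2)·(new row 1): 1 − (-1/2)·0 = 1.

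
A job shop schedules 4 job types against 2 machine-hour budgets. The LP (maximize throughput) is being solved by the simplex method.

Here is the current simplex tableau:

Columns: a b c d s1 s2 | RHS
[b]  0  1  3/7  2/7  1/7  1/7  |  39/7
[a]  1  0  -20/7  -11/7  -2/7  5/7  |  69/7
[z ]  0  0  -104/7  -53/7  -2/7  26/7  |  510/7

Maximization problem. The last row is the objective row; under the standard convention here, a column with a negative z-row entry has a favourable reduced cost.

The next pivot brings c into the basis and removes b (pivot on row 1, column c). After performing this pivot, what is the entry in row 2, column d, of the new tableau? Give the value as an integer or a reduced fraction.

1/3

Pivot element is row 1, column c: 3/7.
Normalize row 1: new (row 1, d) = (2/7)/(3/7) = 2/3.
row 2 ← row 2 − (-20/7)·(new row 1): -11/7 − (-20/7)·(2/3) = 1/3.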